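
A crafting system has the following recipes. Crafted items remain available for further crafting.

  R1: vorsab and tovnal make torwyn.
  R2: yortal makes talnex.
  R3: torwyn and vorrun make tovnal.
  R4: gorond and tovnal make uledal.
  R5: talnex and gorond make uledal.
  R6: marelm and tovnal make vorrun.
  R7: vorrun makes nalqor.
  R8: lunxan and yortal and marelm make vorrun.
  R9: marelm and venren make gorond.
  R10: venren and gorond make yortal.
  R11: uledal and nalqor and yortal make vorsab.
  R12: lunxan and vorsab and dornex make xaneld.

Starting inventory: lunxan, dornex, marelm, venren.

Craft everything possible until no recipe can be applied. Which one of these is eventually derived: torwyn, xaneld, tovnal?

Using R9, marelm and venren make gorond.
venren and gorond → yortal (R10).
yortal → talnex (R2).
Using R8, lunxan, yortal, and marelm make vorrun.
Using R7, vorrun makes nalqor.
talnex and gorond → uledal (R5).
uledal and nalqor and yortal → vorsab (R11).
lunxan and vorsab and dornex → xaneld (R12).
torwyn would need vorsab and tovnal (R1), but tovnal is never obtained. tovnal would need torwyn and vorrun (R3), but torwyn is never obtained.

xaneld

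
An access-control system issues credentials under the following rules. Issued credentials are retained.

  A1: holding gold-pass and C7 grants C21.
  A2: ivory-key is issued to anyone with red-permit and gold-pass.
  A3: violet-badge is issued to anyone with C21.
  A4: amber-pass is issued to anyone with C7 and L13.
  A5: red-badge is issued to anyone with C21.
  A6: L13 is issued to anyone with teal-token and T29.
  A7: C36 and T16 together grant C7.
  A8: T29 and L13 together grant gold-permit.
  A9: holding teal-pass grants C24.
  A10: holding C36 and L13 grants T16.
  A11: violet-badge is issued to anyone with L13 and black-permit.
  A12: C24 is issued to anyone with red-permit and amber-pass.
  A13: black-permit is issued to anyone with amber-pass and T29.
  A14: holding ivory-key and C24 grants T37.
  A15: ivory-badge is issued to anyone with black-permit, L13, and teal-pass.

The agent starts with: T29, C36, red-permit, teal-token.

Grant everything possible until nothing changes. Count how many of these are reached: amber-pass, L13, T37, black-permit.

3

Holding teal-token and T29 grants L13 (A6).
Holding C36 and L13 grants T16 (A10).
Holding C36 and T16 grants C7 (A7).
Holding C7 and L13 grants amber-pass (A4).
Holding amber-pass and T29 grants black-permit (A13).
amber-pass: reached.
L13: reached.
T37 would need ivory-key and C24 (A14), but ivory-key is never granted.
black-permit: reached.
Reached: amber-pass, L13, and black-permit — 3 of the 4.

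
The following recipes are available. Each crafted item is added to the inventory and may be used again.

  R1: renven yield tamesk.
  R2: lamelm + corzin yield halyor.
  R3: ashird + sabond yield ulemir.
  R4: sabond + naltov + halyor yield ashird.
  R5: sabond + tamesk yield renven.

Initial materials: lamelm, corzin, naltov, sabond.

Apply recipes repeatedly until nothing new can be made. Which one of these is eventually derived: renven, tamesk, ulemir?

Using R2, lamelm and corzin make halyor.
Using R4, sabond, naltov, and halyor make ashird.
Using R3, ashird and sabond make ulemir.
tamesk would need renven (R1), but renven is never obtained. renven would need sabond and tamesk (R5), but tamesk is never obtained.

ulemir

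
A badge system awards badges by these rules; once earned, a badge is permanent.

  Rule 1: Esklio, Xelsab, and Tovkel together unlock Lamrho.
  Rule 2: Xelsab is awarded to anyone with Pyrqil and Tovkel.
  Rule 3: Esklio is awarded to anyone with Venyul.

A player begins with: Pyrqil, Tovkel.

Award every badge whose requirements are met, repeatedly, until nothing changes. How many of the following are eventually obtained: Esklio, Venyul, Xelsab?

With Pyrqil and Tovkel, Xelsab is earned (Rule 2).
Esklio would need Venyul (Rule 3), but Venyul is never earned.
No rule produces Venyul, and it is not given.
Xelsab: reached.
Reached: Xelsab — 1 of the 3.

1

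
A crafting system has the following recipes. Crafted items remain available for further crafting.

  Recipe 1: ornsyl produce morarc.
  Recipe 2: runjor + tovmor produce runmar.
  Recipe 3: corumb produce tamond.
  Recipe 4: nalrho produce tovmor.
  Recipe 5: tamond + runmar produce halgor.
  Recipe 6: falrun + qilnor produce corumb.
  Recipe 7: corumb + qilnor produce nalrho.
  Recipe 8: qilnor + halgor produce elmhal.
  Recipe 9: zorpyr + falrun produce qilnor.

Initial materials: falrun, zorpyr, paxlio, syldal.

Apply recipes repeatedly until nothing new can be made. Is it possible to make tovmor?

zorpyr + falrun → qilnor (Recipe 9).
falrun + qilnor → corumb (Recipe 6).
Using Recipe 7, corumb and qilnor make nalrho.
Using Recipe 4, nalrho makes tovmor.

Yes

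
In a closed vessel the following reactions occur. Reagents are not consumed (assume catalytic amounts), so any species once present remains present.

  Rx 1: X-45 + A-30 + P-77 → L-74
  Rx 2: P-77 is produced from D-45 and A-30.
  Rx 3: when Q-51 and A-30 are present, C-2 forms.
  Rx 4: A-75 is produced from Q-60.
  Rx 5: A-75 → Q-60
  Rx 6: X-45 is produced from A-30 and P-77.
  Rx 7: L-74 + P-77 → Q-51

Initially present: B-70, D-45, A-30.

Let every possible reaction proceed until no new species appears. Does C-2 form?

Yes

D-45 and A-30 present → P-77 forms (Rx 2).
A-30 and P-77 present → X-45 forms (Rx 6).
X-45, A-30, and P-77 present → L-74 forms (Rx 1).
L-74 and P-77 present → Q-51 forms (Rx 7).
Q-51 and A-30 present → C-2 forms (Rx 3).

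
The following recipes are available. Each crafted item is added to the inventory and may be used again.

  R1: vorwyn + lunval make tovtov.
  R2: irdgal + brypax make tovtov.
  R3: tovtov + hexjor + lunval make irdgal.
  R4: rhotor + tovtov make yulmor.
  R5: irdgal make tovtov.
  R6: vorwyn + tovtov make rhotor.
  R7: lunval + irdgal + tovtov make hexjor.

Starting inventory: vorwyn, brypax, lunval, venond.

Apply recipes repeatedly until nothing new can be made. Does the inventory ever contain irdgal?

No

irdgal would need tovtov, hexjor, and lunval (R3), but hexjor is never obtained.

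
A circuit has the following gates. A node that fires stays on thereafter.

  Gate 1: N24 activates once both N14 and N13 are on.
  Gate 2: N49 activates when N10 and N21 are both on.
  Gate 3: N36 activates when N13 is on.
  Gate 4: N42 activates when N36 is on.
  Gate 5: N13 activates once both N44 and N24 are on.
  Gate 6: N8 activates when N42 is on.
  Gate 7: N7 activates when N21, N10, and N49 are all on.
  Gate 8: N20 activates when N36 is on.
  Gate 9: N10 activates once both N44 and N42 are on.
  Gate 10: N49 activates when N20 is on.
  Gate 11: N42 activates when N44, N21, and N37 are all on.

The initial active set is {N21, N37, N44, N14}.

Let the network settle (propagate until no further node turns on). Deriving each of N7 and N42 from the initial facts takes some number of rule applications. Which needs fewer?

N42

N42: Gate 11: N44, N21, and N37 on → N42 on. [1 rule application]
N7: Gate 11: N44, N21, and N37 on → N42 on. Gate 9: N44 and N42 on → N10 on. N10 and N21 are on, so N49 activates (Gate 2). Gate 7: N21, N10, and N49 on → N7 on. [4 rule applications]
N42 needs fewer.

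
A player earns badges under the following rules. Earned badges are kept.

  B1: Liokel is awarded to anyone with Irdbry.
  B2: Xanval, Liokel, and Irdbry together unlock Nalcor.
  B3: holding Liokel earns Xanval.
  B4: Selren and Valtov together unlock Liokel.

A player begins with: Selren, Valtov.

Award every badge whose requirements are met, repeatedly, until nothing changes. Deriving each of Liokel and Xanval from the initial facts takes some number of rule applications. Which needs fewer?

Liokel

Liokel: With Selren and Valtov, Liokel is earned (B4). [1 rule application]
Xanval: With Selren and Valtov, Liokel is earned (B4). With Liokel, Xanval is earned (B3). [2 rule applications]
Liokel needs fewer.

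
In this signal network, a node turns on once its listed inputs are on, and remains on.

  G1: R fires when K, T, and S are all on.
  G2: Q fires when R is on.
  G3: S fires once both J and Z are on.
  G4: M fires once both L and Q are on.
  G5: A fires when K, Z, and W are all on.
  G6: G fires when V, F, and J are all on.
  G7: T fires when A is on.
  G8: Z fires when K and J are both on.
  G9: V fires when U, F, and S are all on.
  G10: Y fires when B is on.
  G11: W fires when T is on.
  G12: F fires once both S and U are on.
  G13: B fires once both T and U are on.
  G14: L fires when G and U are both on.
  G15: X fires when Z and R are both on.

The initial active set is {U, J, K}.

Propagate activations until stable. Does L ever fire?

Yes

G8: K and J on → Z on.
G3: J and Z on → S on.
S and U are on, so F fires (G12).
U, F, and S are on, so V fires (G9).
G6: V, F, and J on → G on.
G14: G and U on → L on.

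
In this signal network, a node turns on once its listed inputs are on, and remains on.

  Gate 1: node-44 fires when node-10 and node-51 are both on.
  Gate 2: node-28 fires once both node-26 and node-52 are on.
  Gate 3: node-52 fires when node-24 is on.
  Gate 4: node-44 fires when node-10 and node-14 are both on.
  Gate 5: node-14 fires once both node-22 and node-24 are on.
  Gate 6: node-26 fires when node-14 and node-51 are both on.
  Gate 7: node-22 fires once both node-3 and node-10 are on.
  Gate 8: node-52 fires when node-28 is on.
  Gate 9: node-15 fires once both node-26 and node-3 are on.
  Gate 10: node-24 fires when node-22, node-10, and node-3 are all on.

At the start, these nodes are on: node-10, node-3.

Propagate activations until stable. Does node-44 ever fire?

node-3 and node-10 are on, so node-22 fires (Gate 7).
Gate 10: node-22, node-10, and node-3 on → node-24 on.
node-22 and node-24 are on, so node-14 fires (Gate 5).
node-10 and node-14 are on, so node-44 fires (Gate 4).

Yes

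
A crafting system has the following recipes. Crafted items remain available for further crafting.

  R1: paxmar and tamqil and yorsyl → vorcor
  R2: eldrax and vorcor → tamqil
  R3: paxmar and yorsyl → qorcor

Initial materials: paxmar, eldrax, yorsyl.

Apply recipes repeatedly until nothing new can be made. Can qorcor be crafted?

paxmar and yorsyl → qorcor (R3).

Yes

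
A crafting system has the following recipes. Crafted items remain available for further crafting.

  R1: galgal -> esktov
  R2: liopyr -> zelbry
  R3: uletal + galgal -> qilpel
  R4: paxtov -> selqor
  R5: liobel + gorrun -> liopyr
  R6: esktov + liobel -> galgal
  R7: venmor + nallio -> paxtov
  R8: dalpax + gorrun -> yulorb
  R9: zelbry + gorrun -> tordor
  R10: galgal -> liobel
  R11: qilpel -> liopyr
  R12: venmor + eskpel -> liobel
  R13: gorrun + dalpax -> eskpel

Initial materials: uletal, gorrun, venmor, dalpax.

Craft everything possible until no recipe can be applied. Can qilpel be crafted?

qilpel would need uletal and galgal (R3), but galgal is never obtained.

No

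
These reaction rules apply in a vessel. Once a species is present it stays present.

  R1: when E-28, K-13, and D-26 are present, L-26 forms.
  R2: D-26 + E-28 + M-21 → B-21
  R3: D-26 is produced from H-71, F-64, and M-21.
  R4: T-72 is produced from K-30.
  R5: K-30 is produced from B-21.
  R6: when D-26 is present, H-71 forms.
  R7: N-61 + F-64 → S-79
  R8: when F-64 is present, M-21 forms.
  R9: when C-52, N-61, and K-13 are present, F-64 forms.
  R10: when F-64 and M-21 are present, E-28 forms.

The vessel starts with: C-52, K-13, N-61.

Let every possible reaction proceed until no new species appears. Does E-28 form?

C-52, N-61, and K-13 present → F-64 forms (R9).
F-64 present → M-21 forms (R8).
F-64 and M-21 present → E-28 forms (R10).

Yes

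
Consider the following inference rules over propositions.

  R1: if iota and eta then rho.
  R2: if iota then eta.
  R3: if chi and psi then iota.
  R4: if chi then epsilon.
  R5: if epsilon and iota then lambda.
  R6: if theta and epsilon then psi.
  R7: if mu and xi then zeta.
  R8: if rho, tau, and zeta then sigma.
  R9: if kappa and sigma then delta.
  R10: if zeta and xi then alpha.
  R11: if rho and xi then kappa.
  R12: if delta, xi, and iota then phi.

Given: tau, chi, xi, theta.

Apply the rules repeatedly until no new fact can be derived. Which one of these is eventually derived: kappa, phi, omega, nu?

From chi, R4 gives epsilon.
theta and epsilon hold, so psi follows (R6).
chi and psi hold, so iota follows (R3).
iota holds, so eta follows (R2).
iota and eta hold, so rho follows (R1).
From rho and xi, R11 gives kappa.
No rule produces nu, and it is not given. No rule produces omega, and it is not given. phi would need delta, xi, and iota (R12), but delta is never established.

kappa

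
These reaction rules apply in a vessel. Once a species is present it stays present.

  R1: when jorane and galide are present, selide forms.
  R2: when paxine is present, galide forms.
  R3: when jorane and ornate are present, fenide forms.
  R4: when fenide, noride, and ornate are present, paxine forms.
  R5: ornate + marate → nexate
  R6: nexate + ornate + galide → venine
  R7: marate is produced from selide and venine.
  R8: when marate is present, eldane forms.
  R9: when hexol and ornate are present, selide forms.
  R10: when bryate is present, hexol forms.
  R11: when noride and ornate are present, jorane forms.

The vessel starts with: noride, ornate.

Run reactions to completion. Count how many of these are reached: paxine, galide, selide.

noride and ornate present → jorane forms (R11).
jorane and ornate present → fenide forms (R3).
fenide, noride, and ornate present → paxine forms (R4).
paxine present → galide forms (R2).
jorane and galide present → selide forms (R1).
paxine: reached.
galide: reached.
selide: reached.
All 3 are reached.

3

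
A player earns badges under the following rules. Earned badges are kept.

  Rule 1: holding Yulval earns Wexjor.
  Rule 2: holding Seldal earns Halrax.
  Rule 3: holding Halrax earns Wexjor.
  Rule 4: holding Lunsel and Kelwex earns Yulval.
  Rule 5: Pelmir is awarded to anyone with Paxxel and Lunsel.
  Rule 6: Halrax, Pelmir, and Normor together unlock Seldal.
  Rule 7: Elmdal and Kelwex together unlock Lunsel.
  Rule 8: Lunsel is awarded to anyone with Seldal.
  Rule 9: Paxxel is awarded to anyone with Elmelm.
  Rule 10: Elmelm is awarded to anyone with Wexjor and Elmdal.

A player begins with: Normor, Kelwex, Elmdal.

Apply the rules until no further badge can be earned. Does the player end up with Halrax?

Halrax would need Seldal (Rule 2), but Seldal is never earned.

No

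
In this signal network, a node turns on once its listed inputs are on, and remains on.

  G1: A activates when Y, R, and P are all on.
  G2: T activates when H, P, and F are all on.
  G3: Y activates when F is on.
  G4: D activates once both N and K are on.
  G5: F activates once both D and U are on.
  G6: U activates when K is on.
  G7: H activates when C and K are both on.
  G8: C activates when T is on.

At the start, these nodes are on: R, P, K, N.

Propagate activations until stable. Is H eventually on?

No

H would need C and K (G7), but C never turns on.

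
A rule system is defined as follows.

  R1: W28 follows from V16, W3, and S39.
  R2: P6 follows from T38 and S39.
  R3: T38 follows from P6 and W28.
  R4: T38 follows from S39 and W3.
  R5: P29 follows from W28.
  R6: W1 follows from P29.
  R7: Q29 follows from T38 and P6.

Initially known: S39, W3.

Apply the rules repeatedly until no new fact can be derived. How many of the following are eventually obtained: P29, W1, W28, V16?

0

P29 would need W28 (R5), but W28 is never established.
W1 would need P29 (R6), but P29 is never established.
W28 would need V16, W3, and S39 (R1), but V16 is never established.
No rule produces V16, and it is not given.
None of the 4 are reached.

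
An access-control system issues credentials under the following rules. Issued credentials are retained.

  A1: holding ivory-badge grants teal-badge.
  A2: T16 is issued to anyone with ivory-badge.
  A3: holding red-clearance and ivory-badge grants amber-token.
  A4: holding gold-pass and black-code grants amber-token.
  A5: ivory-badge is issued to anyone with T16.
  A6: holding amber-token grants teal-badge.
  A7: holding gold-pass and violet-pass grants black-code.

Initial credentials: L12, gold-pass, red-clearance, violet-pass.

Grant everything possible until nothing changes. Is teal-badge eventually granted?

Yes

Holding gold-pass and violet-pass grants black-code (A7).
Holding gold-pass and black-code grants amber-token (A4).
Holding amber-token grants teal-badge (A6).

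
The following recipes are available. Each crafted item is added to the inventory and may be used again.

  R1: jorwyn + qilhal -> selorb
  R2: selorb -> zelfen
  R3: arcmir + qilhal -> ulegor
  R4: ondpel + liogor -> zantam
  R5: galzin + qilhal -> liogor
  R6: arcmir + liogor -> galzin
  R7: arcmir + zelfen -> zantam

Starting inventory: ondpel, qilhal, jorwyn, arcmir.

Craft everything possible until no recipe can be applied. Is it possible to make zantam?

Using R1, jorwyn and qilhal make selorb.
Using R2, selorb makes zelfen.
Using R7, arcmir and zelfen make zantam.

Yes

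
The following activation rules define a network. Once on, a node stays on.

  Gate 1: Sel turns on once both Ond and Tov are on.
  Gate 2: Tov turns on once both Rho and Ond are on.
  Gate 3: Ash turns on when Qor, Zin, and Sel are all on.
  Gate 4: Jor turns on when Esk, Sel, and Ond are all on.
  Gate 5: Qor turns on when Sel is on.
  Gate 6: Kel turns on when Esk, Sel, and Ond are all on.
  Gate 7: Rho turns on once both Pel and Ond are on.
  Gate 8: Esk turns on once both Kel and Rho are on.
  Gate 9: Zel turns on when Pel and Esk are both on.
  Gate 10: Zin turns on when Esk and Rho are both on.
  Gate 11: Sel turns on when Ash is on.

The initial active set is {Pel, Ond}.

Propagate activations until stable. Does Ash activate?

Ash would need Qor, Zin, and Sel (Gate 3), but Zin never turns on.

No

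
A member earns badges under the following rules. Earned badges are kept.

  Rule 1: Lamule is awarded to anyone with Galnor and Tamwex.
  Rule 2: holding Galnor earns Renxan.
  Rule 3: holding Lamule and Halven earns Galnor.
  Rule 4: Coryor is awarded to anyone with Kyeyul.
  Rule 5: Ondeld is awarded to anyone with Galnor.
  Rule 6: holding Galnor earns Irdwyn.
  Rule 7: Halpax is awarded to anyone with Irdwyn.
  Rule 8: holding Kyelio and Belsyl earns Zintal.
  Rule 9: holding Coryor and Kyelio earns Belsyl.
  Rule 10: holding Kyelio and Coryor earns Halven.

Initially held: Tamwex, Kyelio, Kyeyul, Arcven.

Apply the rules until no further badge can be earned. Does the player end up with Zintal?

With Kyeyul, Coryor is earned (Rule 4).
With Coryor and Kyelio, Belsyl is earned (Rule 9).
With Kyelio and Belsyl, Zintal is earned (Rule 8).

Yes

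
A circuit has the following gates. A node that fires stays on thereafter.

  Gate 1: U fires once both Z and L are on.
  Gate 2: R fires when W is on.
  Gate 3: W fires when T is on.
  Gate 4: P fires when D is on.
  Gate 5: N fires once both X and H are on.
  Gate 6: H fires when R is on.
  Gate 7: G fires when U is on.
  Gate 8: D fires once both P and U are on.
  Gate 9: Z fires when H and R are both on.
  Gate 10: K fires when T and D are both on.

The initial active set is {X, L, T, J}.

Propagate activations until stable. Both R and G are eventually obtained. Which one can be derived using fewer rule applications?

R: T is on, so W fires (Gate 3). Gate 2: W on → R on. [2 rule applications]
G: T is on, so W fires (Gate 3). W is on, so R fires (Gate 2). Gate 6: R on → H on. Gate 9: H and R on → Z on. Z and L are on, so U fires (Gate 1). U is on, so G fires (Gate 7). [6 rule applications]
R needs fewer.

R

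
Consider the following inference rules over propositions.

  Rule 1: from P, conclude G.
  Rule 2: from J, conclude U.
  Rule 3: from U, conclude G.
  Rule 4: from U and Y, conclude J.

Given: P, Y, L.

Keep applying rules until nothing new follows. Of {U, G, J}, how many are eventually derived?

From P, Rule 1 gives G.
U would need J (Rule 2), but J is never established.
G: reached.
J would need U and Y (Rule 4), but U is never established.
Reached: G — 1 of the 3.

1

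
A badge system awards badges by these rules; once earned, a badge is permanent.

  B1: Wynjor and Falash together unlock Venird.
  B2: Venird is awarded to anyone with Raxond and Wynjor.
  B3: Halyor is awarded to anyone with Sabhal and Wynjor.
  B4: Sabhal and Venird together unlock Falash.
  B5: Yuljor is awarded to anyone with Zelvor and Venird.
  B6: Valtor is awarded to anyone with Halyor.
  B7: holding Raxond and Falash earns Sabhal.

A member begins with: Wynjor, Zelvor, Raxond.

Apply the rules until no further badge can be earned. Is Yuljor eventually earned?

With Raxond and Wynjor, Venird is earned (B2).
With Zelvor and Venird, Yuljor is earned (B5).

Yes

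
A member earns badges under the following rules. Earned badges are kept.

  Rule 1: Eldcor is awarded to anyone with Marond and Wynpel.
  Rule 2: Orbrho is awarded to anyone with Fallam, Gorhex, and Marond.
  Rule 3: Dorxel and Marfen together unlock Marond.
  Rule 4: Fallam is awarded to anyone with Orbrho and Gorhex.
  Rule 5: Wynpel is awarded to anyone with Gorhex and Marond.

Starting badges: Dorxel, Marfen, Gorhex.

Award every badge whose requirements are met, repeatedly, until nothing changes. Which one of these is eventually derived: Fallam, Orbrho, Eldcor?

With Dorxel and Marfen, Marond is earned (Rule 3).
With Gorhex and Marond, Wynpel is earned (Rule 5).
With Marond and Wynpel, Eldcor is earned (Rule 1).
Fallam would need Orbrho and Gorhex (Rule 4), but Orbrho is never earned. Orbrho would need Fallam, Gorhex, and Marond (Rule 2), but Fallam is never earned.

Eldcor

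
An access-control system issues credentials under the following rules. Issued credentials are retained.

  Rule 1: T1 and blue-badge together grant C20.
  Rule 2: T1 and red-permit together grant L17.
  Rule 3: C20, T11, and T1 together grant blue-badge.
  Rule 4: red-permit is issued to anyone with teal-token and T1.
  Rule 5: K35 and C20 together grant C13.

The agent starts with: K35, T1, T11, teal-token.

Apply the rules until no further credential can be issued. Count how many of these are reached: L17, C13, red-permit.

2

Holding teal-token and T1 grants red-permit (Rule 4).
Holding T1 and red-permit grants L17 (Rule 2).
L17: reached.
C13 would need K35 and C20 (Rule 5), but C20 is never granted.
red-permit: reached.
Reached: L17 and red-permit — 2 of the 3.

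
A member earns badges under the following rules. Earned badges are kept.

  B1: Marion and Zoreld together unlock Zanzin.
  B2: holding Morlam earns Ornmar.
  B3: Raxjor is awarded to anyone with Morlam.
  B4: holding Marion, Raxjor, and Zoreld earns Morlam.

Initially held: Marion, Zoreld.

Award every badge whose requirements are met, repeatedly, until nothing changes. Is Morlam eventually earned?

No

Morlam would need Marion, Raxjor, and Zoreld (B4), but Raxjor is never earned.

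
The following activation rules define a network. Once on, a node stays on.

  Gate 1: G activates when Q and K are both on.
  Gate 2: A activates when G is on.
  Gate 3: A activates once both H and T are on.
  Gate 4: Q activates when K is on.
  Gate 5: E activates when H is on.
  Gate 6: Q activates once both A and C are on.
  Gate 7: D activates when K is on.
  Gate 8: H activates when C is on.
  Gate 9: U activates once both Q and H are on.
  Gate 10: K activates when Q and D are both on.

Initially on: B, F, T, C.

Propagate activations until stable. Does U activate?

Gate 8: C on → H on.
Gate 3: H and T on → A on.
A and C are on, so Q activates (Gate 6).
Gate 9: Q and H on → U on.

Yes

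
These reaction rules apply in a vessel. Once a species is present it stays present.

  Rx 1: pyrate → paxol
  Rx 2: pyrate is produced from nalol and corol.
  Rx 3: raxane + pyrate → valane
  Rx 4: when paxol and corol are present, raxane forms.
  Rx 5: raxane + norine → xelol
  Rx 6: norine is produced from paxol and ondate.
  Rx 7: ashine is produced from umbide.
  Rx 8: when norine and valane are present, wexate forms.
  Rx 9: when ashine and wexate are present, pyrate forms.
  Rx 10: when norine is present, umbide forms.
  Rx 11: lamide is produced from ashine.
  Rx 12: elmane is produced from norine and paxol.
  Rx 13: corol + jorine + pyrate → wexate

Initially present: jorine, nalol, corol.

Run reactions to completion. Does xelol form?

No

xelol would need raxane and norine (Rx 5), but norine never forms.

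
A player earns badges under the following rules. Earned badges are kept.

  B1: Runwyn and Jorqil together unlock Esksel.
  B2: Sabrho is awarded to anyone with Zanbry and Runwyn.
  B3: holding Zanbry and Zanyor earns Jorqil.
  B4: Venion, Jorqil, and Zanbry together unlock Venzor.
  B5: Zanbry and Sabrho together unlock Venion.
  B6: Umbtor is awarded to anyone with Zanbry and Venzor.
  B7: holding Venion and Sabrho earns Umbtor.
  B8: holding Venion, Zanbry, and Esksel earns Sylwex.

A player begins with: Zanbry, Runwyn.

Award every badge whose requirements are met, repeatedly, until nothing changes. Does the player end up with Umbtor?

Yes

With Zanbry and Runwyn, Sabrho is earned (B2).
With Zanbry and Sabrho, Venion is earned (B5).
With Venion and Sabrho, Umbtor is earned (B7).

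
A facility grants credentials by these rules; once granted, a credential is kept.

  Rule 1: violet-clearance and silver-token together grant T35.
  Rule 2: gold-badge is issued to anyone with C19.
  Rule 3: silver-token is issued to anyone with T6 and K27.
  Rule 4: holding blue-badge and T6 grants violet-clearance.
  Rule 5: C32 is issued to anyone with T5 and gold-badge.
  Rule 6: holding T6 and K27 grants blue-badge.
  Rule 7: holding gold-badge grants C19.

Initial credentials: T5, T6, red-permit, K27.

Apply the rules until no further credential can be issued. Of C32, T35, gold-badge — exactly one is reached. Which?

T35

Holding T6 and K27 grants silver-token (Rule 3).
Holding T6 and K27 grants blue-badge (Rule 6).
Holding blue-badge and T6 grants violet-clearance (Rule 4).
Holding violet-clearance and silver-token grants T35 (Rule 1).
C32 would need T5 and gold-badge (Rule 5), but gold-badge is never granted. gold-badge would need C19 (Rule 2), but C19 is never granted.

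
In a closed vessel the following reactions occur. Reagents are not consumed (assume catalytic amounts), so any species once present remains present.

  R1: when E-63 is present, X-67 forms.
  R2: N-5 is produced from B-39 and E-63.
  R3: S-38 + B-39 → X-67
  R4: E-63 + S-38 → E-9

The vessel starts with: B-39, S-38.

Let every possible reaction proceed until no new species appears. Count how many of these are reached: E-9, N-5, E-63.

E-9 would need E-63 and S-38 (R4), but E-63 never forms.
N-5 would need B-39 and E-63 (R2), but E-63 never forms.
No rule produces E-63, and it is not given.
None of the 3 are reached.

0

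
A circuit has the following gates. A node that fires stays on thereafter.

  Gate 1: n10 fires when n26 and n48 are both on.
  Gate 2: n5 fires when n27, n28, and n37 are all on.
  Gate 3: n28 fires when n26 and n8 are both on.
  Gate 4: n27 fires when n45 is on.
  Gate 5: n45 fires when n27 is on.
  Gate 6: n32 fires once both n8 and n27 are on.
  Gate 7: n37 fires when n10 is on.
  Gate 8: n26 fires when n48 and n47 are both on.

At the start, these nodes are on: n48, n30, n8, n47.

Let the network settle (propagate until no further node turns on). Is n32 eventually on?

No

n32 would need n8 and n27 (Gate 6), but n27 never turns on.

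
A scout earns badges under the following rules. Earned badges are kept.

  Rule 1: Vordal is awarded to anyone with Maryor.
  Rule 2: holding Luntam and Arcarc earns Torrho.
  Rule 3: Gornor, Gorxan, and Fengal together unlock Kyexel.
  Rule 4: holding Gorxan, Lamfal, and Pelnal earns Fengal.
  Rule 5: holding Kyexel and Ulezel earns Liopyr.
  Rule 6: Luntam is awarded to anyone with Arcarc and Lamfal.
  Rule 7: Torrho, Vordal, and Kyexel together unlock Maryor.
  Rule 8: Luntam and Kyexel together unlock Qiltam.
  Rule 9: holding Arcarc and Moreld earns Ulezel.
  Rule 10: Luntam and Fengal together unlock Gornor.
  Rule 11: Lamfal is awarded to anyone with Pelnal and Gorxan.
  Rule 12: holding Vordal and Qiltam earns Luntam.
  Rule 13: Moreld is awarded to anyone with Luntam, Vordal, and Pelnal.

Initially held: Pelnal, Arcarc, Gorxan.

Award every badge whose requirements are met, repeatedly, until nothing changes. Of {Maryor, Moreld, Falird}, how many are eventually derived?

Maryor would need Torrho, Vordal, and Kyexel (Rule 7), but Vordal is never earned.
Moreld would need Luntam, Vordal, and Pelnal (Rule 13), but Vordal is never earned.
No rule produces Falird, and it is not given.
None of the 3 are reached.

0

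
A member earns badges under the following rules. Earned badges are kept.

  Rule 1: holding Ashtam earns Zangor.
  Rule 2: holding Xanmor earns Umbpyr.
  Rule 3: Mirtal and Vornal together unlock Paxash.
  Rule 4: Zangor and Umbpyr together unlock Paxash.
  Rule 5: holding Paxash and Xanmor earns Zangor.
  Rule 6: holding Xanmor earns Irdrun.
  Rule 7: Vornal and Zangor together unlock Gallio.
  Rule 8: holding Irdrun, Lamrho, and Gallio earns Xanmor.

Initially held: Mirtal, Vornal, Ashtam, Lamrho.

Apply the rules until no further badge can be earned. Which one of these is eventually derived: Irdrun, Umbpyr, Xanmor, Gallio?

With Ashtam, Zangor is earned (Rule 1).
With Vornal and Zangor, Gallio is earned (Rule 7).
Umbpyr would need Xanmor (Rule 2), but Xanmor is never earned. Xanmor would need Irdrun, Lamrho, and Gallio (Rule 8), but Irdrun is never earned. Irdrun would need Xanmor (Rule 6), but Xanmor is never earned.

Gallio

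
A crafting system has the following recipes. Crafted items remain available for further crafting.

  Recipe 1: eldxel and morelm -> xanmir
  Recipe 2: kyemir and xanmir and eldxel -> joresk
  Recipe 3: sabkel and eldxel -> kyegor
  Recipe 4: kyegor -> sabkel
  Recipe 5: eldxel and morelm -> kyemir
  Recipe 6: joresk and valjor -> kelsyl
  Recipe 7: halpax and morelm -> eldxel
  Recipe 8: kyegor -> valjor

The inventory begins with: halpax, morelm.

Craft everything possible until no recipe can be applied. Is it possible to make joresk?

Yes

halpax and morelm -> eldxel (Recipe 7).
Using Recipe 1, eldxel and morelm make xanmir.
eldxel and morelm -> kyemir (Recipe 5).
Using Recipe 2, kyemir, xanmir, and eldxel make joresk.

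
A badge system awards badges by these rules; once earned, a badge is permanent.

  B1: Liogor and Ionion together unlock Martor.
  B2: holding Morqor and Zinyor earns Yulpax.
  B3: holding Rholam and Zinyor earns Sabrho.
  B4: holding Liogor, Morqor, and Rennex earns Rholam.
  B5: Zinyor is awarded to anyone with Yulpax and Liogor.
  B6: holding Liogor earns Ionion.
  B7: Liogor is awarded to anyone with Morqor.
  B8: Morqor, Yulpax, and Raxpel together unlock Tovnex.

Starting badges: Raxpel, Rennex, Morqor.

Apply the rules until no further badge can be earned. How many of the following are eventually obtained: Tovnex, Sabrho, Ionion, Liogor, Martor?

3

With Morqor, Liogor is earned (B7).
With Liogor, Ionion is earned (B6).
With Liogor and Ionion, Martor is earned (B1).
Tovnex would need Morqor, Yulpax, and Raxpel (B8), but Yulpax is never earned.
Sabrho would need Rholam and Zinyor (B3), but Zinyor is never earned.
Ionion: reached.
Liogor: reached.
Martor: reached.
Reached: Ionion, Liogor, and Martor — 3 of the 5.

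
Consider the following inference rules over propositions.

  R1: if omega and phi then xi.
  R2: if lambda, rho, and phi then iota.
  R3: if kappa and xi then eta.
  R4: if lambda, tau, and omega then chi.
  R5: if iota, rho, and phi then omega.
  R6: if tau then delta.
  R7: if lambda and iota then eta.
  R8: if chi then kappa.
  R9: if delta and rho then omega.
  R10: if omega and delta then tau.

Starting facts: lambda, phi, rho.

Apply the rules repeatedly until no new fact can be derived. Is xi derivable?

Yes

lambda, rho, and phi hold, so iota follows (R2).
From iota, rho, and phi, R5 gives omega.
From omega and phi, R1 gives xi.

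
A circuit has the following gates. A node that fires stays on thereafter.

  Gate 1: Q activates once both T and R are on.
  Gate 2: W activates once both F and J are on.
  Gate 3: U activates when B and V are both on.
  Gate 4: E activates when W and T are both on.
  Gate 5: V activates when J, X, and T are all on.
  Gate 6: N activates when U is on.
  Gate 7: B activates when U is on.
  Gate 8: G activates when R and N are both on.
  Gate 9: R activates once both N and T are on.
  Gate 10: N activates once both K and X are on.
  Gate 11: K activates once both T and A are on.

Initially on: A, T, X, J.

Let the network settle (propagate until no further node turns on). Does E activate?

E would need W and T (Gate 4), but W never turns on.

No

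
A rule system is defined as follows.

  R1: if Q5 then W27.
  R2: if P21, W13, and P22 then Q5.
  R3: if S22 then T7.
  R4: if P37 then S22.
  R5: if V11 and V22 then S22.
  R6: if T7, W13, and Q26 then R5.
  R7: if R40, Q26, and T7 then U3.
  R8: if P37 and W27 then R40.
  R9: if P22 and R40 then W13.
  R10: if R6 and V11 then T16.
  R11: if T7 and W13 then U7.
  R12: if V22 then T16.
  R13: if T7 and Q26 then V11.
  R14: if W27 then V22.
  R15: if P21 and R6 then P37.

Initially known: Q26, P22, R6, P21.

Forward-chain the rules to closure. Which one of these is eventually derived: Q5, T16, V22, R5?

T16

From P21 and R6, R15 gives P37.
P37 holds, so S22 follows (R4).
From S22, R3 gives T7.
From T7 and Q26, R13 gives V11.
R6 and V11 hold, so T16 follows (R10).
R5 would need T7, W13, and Q26 (R6), but W13 is never established. V22 would need W27 (R14), but W27 is never established. Q5 would need P21, W13, and P22 (R2), but W13 is never established.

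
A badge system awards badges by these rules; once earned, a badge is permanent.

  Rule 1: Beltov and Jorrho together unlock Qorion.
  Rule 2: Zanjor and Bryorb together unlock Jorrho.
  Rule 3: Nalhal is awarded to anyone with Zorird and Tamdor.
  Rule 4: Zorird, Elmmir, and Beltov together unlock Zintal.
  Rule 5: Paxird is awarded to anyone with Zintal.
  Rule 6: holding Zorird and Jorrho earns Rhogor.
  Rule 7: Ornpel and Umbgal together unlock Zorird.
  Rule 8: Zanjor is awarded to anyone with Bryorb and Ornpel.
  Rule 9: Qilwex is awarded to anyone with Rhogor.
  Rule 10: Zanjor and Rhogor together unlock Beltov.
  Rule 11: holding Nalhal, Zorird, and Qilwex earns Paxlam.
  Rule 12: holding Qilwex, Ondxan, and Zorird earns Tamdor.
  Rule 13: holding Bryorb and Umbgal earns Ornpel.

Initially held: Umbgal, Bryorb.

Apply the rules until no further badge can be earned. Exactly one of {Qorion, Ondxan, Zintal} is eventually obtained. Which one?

Qorion

With Bryorb and Umbgal, Ornpel is earned (Rule 13).
With Bryorb and Ornpel, Zanjor is earned (Rule 8).
With Ornpel and Umbgal, Zorird is earned (Rule 7).
With Zanjor and Bryorb, Jorrho is earned (Rule 2).
With Zorird and Jorrho, Rhogor is earned (Rule 6).
With Zanjor and Rhogor, Beltov is earned (Rule 10).
With Beltov and Jorrho, Qorion is earned (Rule 1).
Zintal would need Zorird, Elmmir, and Beltov (Rule 4), but Elmmir is never earned. No rule produces Ondxan, and it is not given.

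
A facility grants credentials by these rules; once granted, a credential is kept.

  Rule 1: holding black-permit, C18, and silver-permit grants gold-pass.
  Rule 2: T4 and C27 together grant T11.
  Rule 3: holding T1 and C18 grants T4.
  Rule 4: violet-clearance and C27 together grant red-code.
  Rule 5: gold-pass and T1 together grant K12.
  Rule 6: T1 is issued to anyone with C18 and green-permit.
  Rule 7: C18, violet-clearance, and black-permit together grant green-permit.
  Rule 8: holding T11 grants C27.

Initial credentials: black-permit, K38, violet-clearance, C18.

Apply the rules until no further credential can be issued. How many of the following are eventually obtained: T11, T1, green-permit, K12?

2

Holding C18, violet-clearance, and black-permit grants green-permit (Rule 7).
Holding C18 and green-permit grants T1 (Rule 6).
T11 would need T4 and C27 (Rule 2), but C27 is never granted.
T1: reached.
green-permit: reached.
K12 would need gold-pass and T1 (Rule 5), but gold-pass is never granted.
Reached: T1 and green-permit — 2 of the 4.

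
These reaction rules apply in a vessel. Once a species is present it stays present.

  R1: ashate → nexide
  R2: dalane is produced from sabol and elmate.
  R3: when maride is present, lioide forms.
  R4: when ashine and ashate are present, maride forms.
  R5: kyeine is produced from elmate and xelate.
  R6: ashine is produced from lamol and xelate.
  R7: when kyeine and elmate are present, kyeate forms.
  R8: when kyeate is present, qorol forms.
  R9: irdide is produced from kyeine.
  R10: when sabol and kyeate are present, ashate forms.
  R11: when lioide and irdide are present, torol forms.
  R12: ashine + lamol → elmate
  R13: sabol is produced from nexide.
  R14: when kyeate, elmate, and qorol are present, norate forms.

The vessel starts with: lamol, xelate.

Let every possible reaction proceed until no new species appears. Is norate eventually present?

Yes

lamol and xelate present → ashine forms (R6).
ashine and lamol present → elmate forms (R12).
elmate and xelate present → kyeine forms (R5).
kyeine and elmate present → kyeate forms (R7).
kyeate present → qorol forms (R8).
kyeate, elmate, and qorol present → norate forms (R14).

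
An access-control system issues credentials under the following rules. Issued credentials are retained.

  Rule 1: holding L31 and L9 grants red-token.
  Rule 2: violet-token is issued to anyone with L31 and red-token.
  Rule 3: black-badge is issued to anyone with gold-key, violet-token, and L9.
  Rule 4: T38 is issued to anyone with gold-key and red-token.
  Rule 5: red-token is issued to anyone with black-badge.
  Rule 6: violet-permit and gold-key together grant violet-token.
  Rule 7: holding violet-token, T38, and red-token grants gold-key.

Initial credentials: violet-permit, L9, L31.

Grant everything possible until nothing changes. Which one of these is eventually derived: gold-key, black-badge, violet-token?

violet-token

Holding L31 and L9 grants red-token (Rule 1).
Holding L31 and red-token grants violet-token (Rule 2).
black-badge would need gold-key, violet-token, and L9 (Rule 3), but gold-key is never granted. gold-key would need violet-token, T38, and red-token (Rule 7), but T38 is never granted.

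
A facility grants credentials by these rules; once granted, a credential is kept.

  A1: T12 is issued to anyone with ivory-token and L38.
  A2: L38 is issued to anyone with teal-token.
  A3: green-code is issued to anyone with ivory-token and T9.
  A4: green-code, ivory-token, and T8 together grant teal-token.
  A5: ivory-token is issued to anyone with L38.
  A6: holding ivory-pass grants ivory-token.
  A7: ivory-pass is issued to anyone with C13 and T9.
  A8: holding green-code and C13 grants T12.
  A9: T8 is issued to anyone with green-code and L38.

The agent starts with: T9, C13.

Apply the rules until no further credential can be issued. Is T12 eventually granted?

Holding C13 and T9 grants ivory-pass (A7).
Holding ivory-pass grants ivory-token (A6).
Holding ivory-token and T9 grants green-code (A3).
Holding green-code and C13 grants T12 (A8).

Yes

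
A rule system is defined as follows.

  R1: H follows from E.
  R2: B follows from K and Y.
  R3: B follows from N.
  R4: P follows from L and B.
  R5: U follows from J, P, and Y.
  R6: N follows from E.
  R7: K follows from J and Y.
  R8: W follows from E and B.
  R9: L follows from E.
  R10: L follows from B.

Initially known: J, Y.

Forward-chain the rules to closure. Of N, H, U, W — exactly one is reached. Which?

J and Y hold, so K follows (R7).
K and Y hold, so B follows (R2).
B holds, so L follows (R10).
From L and B, R4 gives P.
From J, P, and Y, R5 gives U.
H would need E (R1), but E is never established. N would need E (R6), but E is never established. W would need E and B (R8), but E is never established.

U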